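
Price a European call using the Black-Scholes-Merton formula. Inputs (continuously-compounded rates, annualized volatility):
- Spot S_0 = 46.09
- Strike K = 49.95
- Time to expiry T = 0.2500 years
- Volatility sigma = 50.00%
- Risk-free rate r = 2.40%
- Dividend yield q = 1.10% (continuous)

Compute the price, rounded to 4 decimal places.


d1 = (ln(S/K) + (r - q + 0.5*sigma^2) * T) / (sigma * sqrt(T)) = -0.18370599
d2 = d1 - sigma * sqrt(T) = -0.43370599
exp(-rT) = 0.99401796; exp(-qT) = 0.99725378
C = S_0 * exp(-qT) * N(d1) - K * exp(-rT) * N(d2)
N(d1) = 0.42712205; N(d2) = 0.33225098
C = 46.0900 * 0.99725378 * 0.42712205 - 49.9500 * 0.99401796 * 0.33225098 = 3.1353

Answer: Price = 3.1353


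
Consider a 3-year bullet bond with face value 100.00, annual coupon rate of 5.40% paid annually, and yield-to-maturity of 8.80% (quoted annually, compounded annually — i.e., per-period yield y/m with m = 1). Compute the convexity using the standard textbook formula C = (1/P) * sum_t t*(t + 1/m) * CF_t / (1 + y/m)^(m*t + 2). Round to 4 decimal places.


Coupon per period c = face * coupon_rate / m = 5.400000
Periods per year m = 1; per-period yield y/m = 0.088000
Number of cashflows N = 3
Cashflows (t years, CF_t, discount factor 1/(1+y/m)^(m*t), PV):
  t = 1.0000: CF_t = 5.400000, DF = 0.919118, PV = 4.963235
  t = 2.0000: CF_t = 5.400000, DF = 0.844777, PV = 4.561797
  t = 3.0000: CF_t = 105.400000, DF = 0.776450, PV = 81.837796
Price P = sum_t PV_t = 91.362828
Convexity numerator sum_t t*(t + 1/m) * CF_t / (1+y/m)^(m*t + 2):
  t = 1.0000: term = 8.385657
  t = 2.0000: term = 23.122215
  t = 3.0000: term = 829.616498
Convexity = (1/P) * sum = 861.124369 / 91.362828 = 9.425325

Answer: Convexity = 9.4253


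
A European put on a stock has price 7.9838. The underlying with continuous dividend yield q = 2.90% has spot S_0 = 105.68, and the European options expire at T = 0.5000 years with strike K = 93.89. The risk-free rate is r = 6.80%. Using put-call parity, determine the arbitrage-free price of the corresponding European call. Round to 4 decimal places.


Answer: Call price = 21.3911

Derivation:
Put-call parity: C - P = S_0 * exp(-qT) - K * exp(-rT).
S_0 * exp(-qT) = 105.6800 * 0.98560462 = 104.15869611
K * exp(-rT) = 93.8900 * 0.96657150 = 90.75139857
C = P + S*exp(-qT) - K*exp(-rT)
C = 7.9838 + 104.15869611 - 90.75139857 = 21.3911


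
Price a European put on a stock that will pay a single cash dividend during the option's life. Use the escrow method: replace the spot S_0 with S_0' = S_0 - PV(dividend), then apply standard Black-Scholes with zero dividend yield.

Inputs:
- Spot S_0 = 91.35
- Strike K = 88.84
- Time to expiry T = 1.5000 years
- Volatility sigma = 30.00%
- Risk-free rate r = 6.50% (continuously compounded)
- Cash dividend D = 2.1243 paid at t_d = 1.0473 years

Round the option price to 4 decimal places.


PV(D) = D * exp(-r * t_d) = 2.1243 * 0.93419087 = 1.98450167
S_0' = S_0 - PV(D) = 91.3500 - 1.98450167 = 89.36549833
d1 = (ln(S_0'/K) + (r + sigma^2/2)*T) / (sigma*sqrt(T)) = 0.46512458
d2 = d1 - sigma*sqrt(T) = 0.09770112
exp(-rT) = 0.90710234
N(-d1) = 0.32092112; N(-d2) = 0.46108481
P = K * exp(-rT) * N(-d2) - S_0' * N(-d1) = 88.8400 * 0.90710234 * 0.46108481 - 89.36549833 * 0.32092112 = 8.4782

Answer: Price = 8.4782


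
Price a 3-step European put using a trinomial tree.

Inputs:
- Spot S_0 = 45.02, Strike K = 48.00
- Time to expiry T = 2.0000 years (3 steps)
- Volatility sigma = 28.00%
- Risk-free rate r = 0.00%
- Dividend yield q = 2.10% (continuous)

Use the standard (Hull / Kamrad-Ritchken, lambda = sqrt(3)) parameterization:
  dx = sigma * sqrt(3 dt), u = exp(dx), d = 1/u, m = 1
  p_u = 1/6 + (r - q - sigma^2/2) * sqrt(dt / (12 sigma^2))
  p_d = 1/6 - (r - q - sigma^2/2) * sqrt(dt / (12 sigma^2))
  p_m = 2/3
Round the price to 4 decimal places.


dt = T/N = 0.666667; dx = sigma*sqrt(3*dt) = 0.395980
u = exp(dx) = 1.485839; d = 1/u = 0.673020
p_u = 0.115991, p_m = 0.666667, p_d = 0.217343
Discount per step: exp(-r*dt) = 1.000000
Stock lattice S(k, j) with j the centered position index:
  k=0: S(0,+0) = 45.0200
  k=1: S(1,-1) = 30.2994; S(1,+0) = 45.0200; S(1,+1) = 66.8925
  k=2: S(2,-2) = 20.3921; S(2,-1) = 30.2994; S(2,+0) = 45.0200; S(2,+1) = 66.8925; S(2,+2) = 99.3915
  k=3: S(3,-3) = 13.7243; S(3,-2) = 20.3921; S(3,-1) = 30.2994; S(3,+0) = 45.0200; S(3,+1) = 66.8925; S(3,+2) = 99.3915; S(3,+3) = 147.6798
Terminal payoffs V(N, j) = max(K - S_T, 0):
  V(3,-3) = 34.275707; V(3,-2) = 27.607907; V(3,-1) = 17.700626; V(3,+0) = 2.980000; V(3,+1) = 0.000000; V(3,+2) = 0.000000; V(3,+3) = 0.000000
Backward induction: V(k, j) = exp(-r*dt) * [p_u * V(k+1, j+1) + p_m * V(k+1, j) + p_d * V(k+1, j-1)]
  V(2,-2) = exp(-r*dt) * [p_u*17.700626 + p_m*27.607907 + p_d*34.275707] = 27.907952
  V(2,-1) = exp(-r*dt) * [p_u*2.980000 + p_m*17.700626 + p_d*27.607907] = 18.146446
  V(2,+0) = exp(-r*dt) * [p_u*0.000000 + p_m*2.980000 + p_d*17.700626] = 5.833768
  V(2,+1) = exp(-r*dt) * [p_u*0.000000 + p_m*0.000000 + p_d*2.980000] = 0.647681
  V(2,+2) = exp(-r*dt) * [p_u*0.000000 + p_m*0.000000 + p_d*0.000000] = 0.000000
  V(1,-1) = exp(-r*dt) * [p_u*5.833768 + p_m*18.146446 + p_d*27.907952] = 18.839881
  V(1,+0) = exp(-r*dt) * [p_u*0.647681 + p_m*5.833768 + p_d*18.146446] = 7.908300
  V(1,+1) = exp(-r*dt) * [p_u*0.000000 + p_m*0.647681 + p_d*5.833768] = 1.699714
  V(0,+0) = exp(-r*dt) * [p_u*1.699714 + p_m*7.908300 + p_d*18.839881] = 9.564061

Answer: Price = V(0,0) = 9.5641


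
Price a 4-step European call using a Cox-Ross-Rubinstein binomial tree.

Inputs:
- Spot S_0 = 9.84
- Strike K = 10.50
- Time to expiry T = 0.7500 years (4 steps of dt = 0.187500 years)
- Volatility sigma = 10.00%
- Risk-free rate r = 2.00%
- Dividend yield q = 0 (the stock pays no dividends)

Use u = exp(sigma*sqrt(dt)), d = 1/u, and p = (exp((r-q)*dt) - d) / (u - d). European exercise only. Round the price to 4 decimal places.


Answer: Price = V(0,0) = 0.1592

Derivation:
dt = T/N = 0.187500
u = exp(sigma*sqrt(dt)) = 1.044252; d = 1/u = 0.957623
p = (exp((r-q)*dt) - d) / (u - d) = 0.532545
Discount per step: exp(-r*dt) = 0.996257
Stock lattice S(k, i) with i counting down-moves:
  k=0: S(0,0) = 9.8400
  k=1: S(1,0) = 10.2754; S(1,1) = 9.4230
  k=2: S(2,0) = 10.7302; S(2,1) = 9.8400; S(2,2) = 9.0237
  k=3: S(3,0) = 11.2050; S(3,1) = 10.2754; S(3,2) = 9.4230; S(3,3) = 8.6413
  k=4: S(4,0) = 11.7008; S(4,1) = 10.7302; S(4,2) = 9.8400; S(4,3) = 9.0237; S(4,4) = 8.2751
Terminal payoffs V(N, i) = max(S_T - K, 0):
  V(4,0) = 1.200842; V(4,1) = 0.230158; V(4,2) = 0.000000; V(4,3) = 0.000000; V(4,4) = 0.000000
Backward induction: V(k, i) = exp(-r*dt) * [p * V(k+1, i) + (1-p) * V(k+1, i+1)].
  V(3,0) = exp(-r*dt) * [p*1.200842 + (1-p)*0.230158] = 0.744295
  V(3,1) = exp(-r*dt) * [p*0.230158 + (1-p)*0.000000] = 0.122111
  V(3,2) = exp(-r*dt) * [p*0.000000 + (1-p)*0.000000] = 0.000000
  V(3,3) = exp(-r*dt) * [p*0.000000 + (1-p)*0.000000] = 0.000000
  V(2,0) = exp(-r*dt) * [p*0.744295 + (1-p)*0.122111] = 0.451755
  V(2,1) = exp(-r*dt) * [p*0.122111 + (1-p)*0.000000] = 0.064786
  V(2,2) = exp(-r*dt) * [p*0.000000 + (1-p)*0.000000] = 0.000000
  V(1,0) = exp(-r*dt) * [p*0.451755 + (1-p)*0.064786] = 0.269851
  V(1,1) = exp(-r*dt) * [p*0.064786 + (1-p)*0.000000] = 0.034372
  V(0,0) = exp(-r*dt) * [p*0.269851 + (1-p)*0.034372] = 0.159177


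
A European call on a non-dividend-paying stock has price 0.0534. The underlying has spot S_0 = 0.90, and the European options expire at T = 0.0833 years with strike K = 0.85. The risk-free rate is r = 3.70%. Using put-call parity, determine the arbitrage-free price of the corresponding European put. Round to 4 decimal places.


Put-call parity: C - P = S_0 * exp(-qT) - K * exp(-rT).
S_0 * exp(-qT) = 0.9000 * 1.00000000 = 0.90000000
K * exp(-rT) = 0.8500 * 0.99692264 = 0.84738425
P = C - S*exp(-qT) + K*exp(-rT)
P = 0.0534 - 0.90000000 + 0.84738425 = 0.0008

Answer: Put price = 0.0008


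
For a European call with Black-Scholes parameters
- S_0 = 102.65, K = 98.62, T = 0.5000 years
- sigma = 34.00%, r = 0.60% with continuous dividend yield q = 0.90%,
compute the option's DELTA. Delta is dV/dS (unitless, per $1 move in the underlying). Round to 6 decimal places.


Answer: Delta = 0.607735

Derivation:
d1 = 0.2805594342; d2 = 0.0401431286
phi(d1) = 0.3835461481; exp(-qT) = 0.9955101098; exp(-rT) = 0.9970044955
N(d1) = 0.6104758332
Delta = exp(-qT) * N(d1) = 0.9955101098 * 0.6104758332 = 0.607735


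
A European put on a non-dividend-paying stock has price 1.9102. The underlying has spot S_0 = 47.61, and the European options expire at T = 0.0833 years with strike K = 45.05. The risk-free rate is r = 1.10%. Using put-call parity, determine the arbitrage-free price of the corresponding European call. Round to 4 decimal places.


Put-call parity: C - P = S_0 * exp(-qT) - K * exp(-rT).
S_0 * exp(-qT) = 47.6100 * 1.00000000 = 47.61000000
K * exp(-rT) = 45.0500 * 0.99908412 = 45.00873959
C = P + S*exp(-qT) - K*exp(-rT)
C = 1.9102 + 47.61000000 - 45.00873959 = 4.5115

Answer: Call price = 4.5115


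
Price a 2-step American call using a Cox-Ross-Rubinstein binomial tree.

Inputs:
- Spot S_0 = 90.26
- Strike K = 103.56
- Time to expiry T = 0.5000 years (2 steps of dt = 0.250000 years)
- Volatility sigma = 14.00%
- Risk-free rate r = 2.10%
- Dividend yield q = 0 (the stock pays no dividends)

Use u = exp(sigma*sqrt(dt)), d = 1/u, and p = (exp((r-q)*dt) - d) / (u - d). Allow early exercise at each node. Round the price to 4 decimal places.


dt = T/N = 0.250000
u = exp(sigma*sqrt(dt)) = 1.072508; d = 1/u = 0.932394
p = (exp((r-q)*dt) - d) / (u - d) = 0.520075
Discount per step: exp(-r*dt) = 0.994764
Stock lattice S(k, i) with i counting down-moves:
  k=0: S(0,0) = 90.2600
  k=1: S(1,0) = 96.8046; S(1,1) = 84.1579
  k=2: S(2,0) = 103.8237; S(2,1) = 90.2600; S(2,2) = 78.4683
Terminal payoffs V(N, i) = max(S_T - K, 0):
  V(2,0) = 0.263713; V(2,1) = 0.000000; V(2,2) = 0.000000
Backward induction: V(k, i) = exp(-r*dt) * [p * V(k+1, i) + (1-p) * V(k+1, i+1)]; then take max(V_cont, immediate exercise) for American.
  V(1,0) = exp(-r*dt) * [p*0.263713 + (1-p)*0.000000] = 0.136432; exercise = 0.000000; V(1,0) = max -> 0.136432
  V(1,1) = exp(-r*dt) * [p*0.000000 + (1-p)*0.000000] = 0.000000; exercise = 0.000000; V(1,1) = max -> 0.000000
  V(0,0) = exp(-r*dt) * [p*0.136432 + (1-p)*0.000000] = 0.070584; exercise = 0.000000; V(0,0) = max -> 0.070584

Answer: Price = V(0,0) = 0.0706


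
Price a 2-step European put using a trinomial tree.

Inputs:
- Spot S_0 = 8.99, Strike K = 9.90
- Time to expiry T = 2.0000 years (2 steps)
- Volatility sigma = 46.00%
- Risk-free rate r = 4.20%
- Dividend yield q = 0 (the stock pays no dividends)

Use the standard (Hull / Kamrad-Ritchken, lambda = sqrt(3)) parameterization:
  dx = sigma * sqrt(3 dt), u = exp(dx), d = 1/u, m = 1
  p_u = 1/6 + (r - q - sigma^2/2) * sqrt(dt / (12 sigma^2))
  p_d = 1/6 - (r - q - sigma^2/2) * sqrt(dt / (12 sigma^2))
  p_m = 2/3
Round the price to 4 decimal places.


Answer: Price = V(0,0) = 2.2145

Derivation:
dt = T/N = 1.000000; dx = sigma*sqrt(3*dt) = 0.796743
u = exp(dx) = 2.218305; d = 1/u = 0.450795
p_u = 0.126629, p_m = 0.666667, p_d = 0.206705
Discount per step: exp(-r*dt) = 0.958870
Stock lattice S(k, j) with j the centered position index:
  k=0: S(0,+0) = 8.9900
  k=1: S(1,-1) = 4.0526; S(1,+0) = 8.9900; S(1,+1) = 19.9426
  k=2: S(2,-2) = 1.8269; S(2,-1) = 4.0526; S(2,+0) = 8.9900; S(2,+1) = 19.9426; S(2,+2) = 44.2387
Terminal payoffs V(N, j) = max(K - S_T, 0):
  V(2,-2) = 8.073090; V(2,-1) = 5.847356; V(2,+0) = 0.910000; V(2,+1) = 0.000000; V(2,+2) = 0.000000
Backward induction: V(k, j) = exp(-r*dt) * [p_u * V(k+1, j+1) + p_m * V(k+1, j) + p_d * V(k+1, j-1)]
  V(1,-1) = exp(-r*dt) * [p_u*0.910000 + p_m*5.847356 + p_d*8.073090] = 5.448504
  V(1,+0) = exp(-r*dt) * [p_u*0.000000 + p_m*0.910000 + p_d*5.847356] = 1.740677
  V(1,+1) = exp(-r*dt) * [p_u*0.000000 + p_m*0.000000 + p_d*0.910000] = 0.180365
  V(0,+0) = exp(-r*dt) * [p_u*0.180365 + p_m*1.740677 + p_d*5.448504] = 2.214531


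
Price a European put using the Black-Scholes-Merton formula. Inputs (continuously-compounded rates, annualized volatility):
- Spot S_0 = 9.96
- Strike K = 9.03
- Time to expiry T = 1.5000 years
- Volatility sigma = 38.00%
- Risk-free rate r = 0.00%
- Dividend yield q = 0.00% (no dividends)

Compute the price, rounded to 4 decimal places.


Answer: Price = 1.3200

Derivation:
d1 = (ln(S/K) + (r - q + 0.5*sigma^2) * T) / (sigma * sqrt(T)) = 0.44332478
d2 = d1 - sigma * sqrt(T) = -0.02207827
exp(-rT) = 1.00000000; exp(-qT) = 1.00000000
P = K * exp(-rT) * N(-d2) - S_0 * exp(-qT) * N(-d1)
N(-d1) = 0.32876542; N(-d2) = 0.50880724
P = 9.0300 * 1.00000000 * 0.50880724 - 9.9600 * 1.00000000 * 0.32876542 = 1.3200


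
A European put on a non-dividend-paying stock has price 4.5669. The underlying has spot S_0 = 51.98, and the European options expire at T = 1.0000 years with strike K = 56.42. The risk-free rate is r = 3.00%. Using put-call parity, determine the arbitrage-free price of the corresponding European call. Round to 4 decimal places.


Answer: Call price = 1.7944

Derivation:
Put-call parity: C - P = S_0 * exp(-qT) - K * exp(-rT).
S_0 * exp(-qT) = 51.9800 * 1.00000000 = 51.98000000
K * exp(-rT) = 56.4200 * 0.97044553 = 54.75253700
C = P + S*exp(-qT) - K*exp(-rT)
C = 4.5669 + 51.98000000 - 54.75253700 = 1.7944


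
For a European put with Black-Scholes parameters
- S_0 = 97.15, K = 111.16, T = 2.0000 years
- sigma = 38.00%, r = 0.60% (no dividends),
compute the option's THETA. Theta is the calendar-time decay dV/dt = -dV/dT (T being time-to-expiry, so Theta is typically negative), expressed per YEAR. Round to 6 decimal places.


d1 = 0.0403526691; d2 = -0.4970484846
phi(d1) = 0.3986176062; exp(-qT) = 1.0000000000; exp(-rT) = 0.9880717129
Theta = -S*exp(-qT)*phi(d1)*sigma/(2*sqrt(T)) + r*K*exp(-rT)*N(-d2) - q*S*exp(-qT)*N(-d1)
N(-d1) = 0.4839059820; N(-d2) = 0.6904225694; sqrt(T) = 1.4142135624
Term 1 = -97.1500 * 1.0000000000 * 0.3986176062 * 0.3800 / (2 * 1.4142135624) = -5.2028090238
Term 2 = 0.0060 * 111.1600 * 0.9880717129 * 0.6904225694 = 0.4549914487
Term 3 = 0 (no dividend yield, q = 0)
Theta = -5.2028090238 + (0.4549914487) + (0.0000000000) = -4.747818

Answer: Theta = -4.747818


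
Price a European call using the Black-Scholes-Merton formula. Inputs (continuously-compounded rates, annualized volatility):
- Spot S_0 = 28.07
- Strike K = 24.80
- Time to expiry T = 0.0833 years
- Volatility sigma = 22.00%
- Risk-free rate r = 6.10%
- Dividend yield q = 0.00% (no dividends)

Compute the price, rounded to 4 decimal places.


Answer: Price = 3.4088

Derivation:
d1 = (ln(S/K) + (r - q + 0.5*sigma^2) * T) / (sigma * sqrt(T)) = 2.06241739
d2 = d1 - sigma * sqrt(T) = 1.99892157
exp(-rT) = 0.99493159; exp(-qT) = 1.00000000
C = S_0 * exp(-qT) * N(d1) - K * exp(-rT) * N(d2)
N(d1) = 0.98041599; N(d2) = 0.97719158
C = 28.0700 * 1.00000000 * 0.98041599 - 24.8000 * 0.99493159 * 0.97719158 = 3.4088


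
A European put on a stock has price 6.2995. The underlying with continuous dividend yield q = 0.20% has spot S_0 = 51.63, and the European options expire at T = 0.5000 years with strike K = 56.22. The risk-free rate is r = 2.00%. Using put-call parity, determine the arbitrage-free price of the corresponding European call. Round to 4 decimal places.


Answer: Call price = 2.2173

Derivation:
Put-call parity: C - P = S_0 * exp(-qT) - K * exp(-rT).
S_0 * exp(-qT) = 51.6300 * 0.99900050 = 51.57839581
K * exp(-rT) = 56.2200 * 0.99004983 = 55.66060165
C = P + S*exp(-qT) - K*exp(-rT)
C = 6.2995 + 51.57839581 - 55.66060165 = 2.2173


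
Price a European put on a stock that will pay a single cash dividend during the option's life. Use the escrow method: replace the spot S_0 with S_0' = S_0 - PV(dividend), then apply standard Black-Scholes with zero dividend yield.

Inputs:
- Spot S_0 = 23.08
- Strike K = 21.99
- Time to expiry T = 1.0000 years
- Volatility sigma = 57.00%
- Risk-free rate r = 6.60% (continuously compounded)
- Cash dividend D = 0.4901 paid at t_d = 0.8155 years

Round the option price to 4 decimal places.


PV(D) = D * exp(-r * t_d) = 0.4901 * 0.94759982 = 0.46441867
S_0' = S_0 - PV(D) = 23.0800 - 0.46441867 = 22.61558133
d1 = (ln(S_0'/K) + (r + sigma^2/2)*T) / (sigma*sqrt(T)) = 0.45000229
d2 = d1 - sigma*sqrt(T) = -0.11999771
exp(-rT) = 0.93613086
N(-d1) = 0.32635440; N(-d2) = 0.54775752
P = K * exp(-rT) * N(-d2) - S_0' * N(-d1) = 21.9900 * 0.93613086 * 0.54775752 - 22.61558133 * 0.32635440 = 3.8952

Answer: Price = 3.8952


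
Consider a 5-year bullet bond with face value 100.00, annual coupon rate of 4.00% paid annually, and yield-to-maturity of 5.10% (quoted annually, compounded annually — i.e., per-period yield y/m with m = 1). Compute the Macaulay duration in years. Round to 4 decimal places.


Answer: Macaulay duration = 4.6194 years

Derivation:
Coupon per period c = face * coupon_rate / m = 4.000000
Periods per year m = 1; per-period yield y/m = 0.051000
Number of cashflows N = 5
Cashflows (t years, CF_t, discount factor 1/(1+y/m)^(m*t), PV):
  t = 1.0000: CF_t = 4.000000, DF = 0.951475, PV = 3.805899
  t = 2.0000: CF_t = 4.000000, DF = 0.905304, PV = 3.621217
  t = 3.0000: CF_t = 4.000000, DF = 0.861374, PV = 3.445497
  t = 4.0000: CF_t = 4.000000, DF = 0.819576, PV = 3.278303
  t = 5.0000: CF_t = 104.000000, DF = 0.779806, PV = 81.099796
Price P = sum_t PV_t = 95.250712
Macaulay numerator sum_t t * PV_t:
  t * PV_t at t = 1.0000: 3.805899
  t * PV_t at t = 2.0000: 7.242434
  t * PV_t at t = 3.0000: 10.336490
  t * PV_t at t = 4.0000: 13.113213
  t * PV_t at t = 5.0000: 405.498978
Macaulay duration D = (sum_t t * PV_t) / P = 439.997014 / 95.250712 = 4.619357


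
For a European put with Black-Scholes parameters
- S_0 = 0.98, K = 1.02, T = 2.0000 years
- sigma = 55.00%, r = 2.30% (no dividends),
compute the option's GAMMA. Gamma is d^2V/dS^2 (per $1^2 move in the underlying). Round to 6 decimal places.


Answer: Gamma = 0.483780

Derivation:
d1 = 0.3966157634; d2 = -0.3812016959
phi(d1) = 0.3687668914; exp(-qT) = 1.0000000000; exp(-rT) = 0.9550419622
Gamma = exp(-qT) * phi(d1) / (S * sigma * sqrt(T)) = 1.0000000000 * 0.3687668914 / (0.9800 * 0.5500 * 1.4142135624) = 0.483780


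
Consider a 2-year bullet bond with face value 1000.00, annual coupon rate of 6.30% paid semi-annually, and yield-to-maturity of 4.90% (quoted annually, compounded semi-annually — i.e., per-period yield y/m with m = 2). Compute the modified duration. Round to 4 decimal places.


Answer: Modified duration = 1.8658

Derivation:
Coupon per period c = face * coupon_rate / m = 31.500000
Periods per year m = 2; per-period yield y/m = 0.024500
Number of cashflows N = 4
Cashflows (t years, CF_t, discount factor 1/(1+y/m)^(m*t), PV):
  t = 0.5000: CF_t = 31.500000, DF = 0.976086, PV = 30.746706
  t = 1.0000: CF_t = 31.500000, DF = 0.952744, PV = 30.011426
  t = 1.5000: CF_t = 31.500000, DF = 0.929960, PV = 29.293729
  t = 2.0000: CF_t = 1031.500000, DF = 0.907721, PV = 936.313707
Price P = sum_t PV_t = 1026.365568
First compute Macaulay numerator sum_t t * PV_t:
  t * PV_t at t = 0.5000: 15.373353
  t * PV_t at t = 1.0000: 30.011426
  t * PV_t at t = 1.5000: 43.940594
  t * PV_t at t = 2.0000: 1872.627415
Macaulay duration D = 1961.952787 / 1026.365568 = 1.911554
Modified duration = D / (1 + y/m) = 1.911554 / (1 + 0.024500) = 1.865840


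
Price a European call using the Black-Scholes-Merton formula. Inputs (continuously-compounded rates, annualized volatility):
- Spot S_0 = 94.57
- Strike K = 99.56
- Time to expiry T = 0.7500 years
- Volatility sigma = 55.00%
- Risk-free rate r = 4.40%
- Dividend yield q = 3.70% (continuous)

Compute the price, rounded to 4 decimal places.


Answer: Price = 15.6322

Derivation:
d1 = (ln(S/K) + (r - q + 0.5*sigma^2) * T) / (sigma * sqrt(T)) = 0.14122475
d2 = d1 - sigma * sqrt(T) = -0.33508922
exp(-rT) = 0.96753856; exp(-qT) = 0.97263149
C = S_0 * exp(-qT) * N(d1) - K * exp(-rT) * N(d2)
N(d1) = 0.55615380; N(d2) = 0.36877889
C = 94.5700 * 0.97263149 * 0.55615380 - 99.5600 * 0.96753856 * 0.36877889 = 15.6322


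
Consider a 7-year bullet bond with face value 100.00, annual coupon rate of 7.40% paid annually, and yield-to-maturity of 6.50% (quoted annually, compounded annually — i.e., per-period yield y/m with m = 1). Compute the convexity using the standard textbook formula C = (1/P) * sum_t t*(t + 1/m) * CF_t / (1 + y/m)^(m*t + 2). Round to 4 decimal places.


Answer: Convexity = 37.6987

Derivation:
Coupon per period c = face * coupon_rate / m = 7.400000
Periods per year m = 1; per-period yield y/m = 0.065000
Number of cashflows N = 7
Cashflows (t years, CF_t, discount factor 1/(1+y/m)^(m*t), PV):
  t = 1.0000: CF_t = 7.400000, DF = 0.938967, PV = 6.948357
  t = 2.0000: CF_t = 7.400000, DF = 0.881659, PV = 6.524279
  t = 3.0000: CF_t = 7.400000, DF = 0.827849, PV = 6.126083
  t = 4.0000: CF_t = 7.400000, DF = 0.777323, PV = 5.752191
  t = 5.0000: CF_t = 7.400000, DF = 0.729881, PV = 5.401118
  t = 6.0000: CF_t = 7.400000, DF = 0.685334, PV = 5.071472
  t = 7.0000: CF_t = 107.400000, DF = 0.643506, PV = 69.112567
Price P = sum_t PV_t = 104.936068
Convexity numerator sum_t t*(t + 1/m) * CF_t / (1+y/m)^(m*t + 2):
  t = 1.0000: term = 12.252167
  t = 2.0000: term = 34.513145
  t = 3.0000: term = 64.813418
  t = 4.0000: term = 101.429450
  t = 5.0000: term = 142.858380
  t = 6.0000: term = 187.795053
  t = 7.0000: term = 3412.289253
Convexity = (1/P) * sum = 3955.950866 / 104.936068 = 37.698676


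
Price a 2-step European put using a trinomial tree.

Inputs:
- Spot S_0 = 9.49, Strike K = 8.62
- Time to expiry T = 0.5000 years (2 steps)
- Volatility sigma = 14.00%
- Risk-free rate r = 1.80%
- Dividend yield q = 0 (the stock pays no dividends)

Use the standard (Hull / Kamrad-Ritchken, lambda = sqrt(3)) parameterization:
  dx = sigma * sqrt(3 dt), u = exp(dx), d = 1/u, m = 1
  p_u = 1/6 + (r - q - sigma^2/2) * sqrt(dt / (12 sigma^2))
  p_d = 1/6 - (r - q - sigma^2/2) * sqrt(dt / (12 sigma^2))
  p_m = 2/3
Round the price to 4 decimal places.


Answer: Price = V(0,0) = 0.0738

Derivation:
dt = T/N = 0.250000; dx = sigma*sqrt(3*dt) = 0.121244
u = exp(dx) = 1.128900; d = 1/u = 0.885818
p_u = 0.175121, p_m = 0.666667, p_d = 0.158213
Discount per step: exp(-r*dt) = 0.995510
Stock lattice S(k, j) with j the centered position index:
  k=0: S(0,+0) = 9.4900
  k=1: S(1,-1) = 8.4064; S(1,+0) = 9.4900; S(1,+1) = 10.7133
  k=2: S(2,-2) = 7.4466; S(2,-1) = 8.4064; S(2,+0) = 9.4900; S(2,+1) = 10.7133; S(2,+2) = 12.0942
Terminal payoffs V(N, j) = max(K - S_T, 0):
  V(2,-2) = 1.173445; V(2,-1) = 0.213585; V(2,+0) = 0.000000; V(2,+1) = 0.000000; V(2,+2) = 0.000000
Backward induction: V(k, j) = exp(-r*dt) * [p_u * V(k+1, j+1) + p_m * V(k+1, j) + p_d * V(k+1, j-1)]
  V(1,-1) = exp(-r*dt) * [p_u*0.000000 + p_m*0.213585 + p_d*1.173445] = 0.326571
  V(1,+0) = exp(-r*dt) * [p_u*0.000000 + p_m*0.000000 + p_d*0.213585] = 0.033640
  V(1,+1) = exp(-r*dt) * [p_u*0.000000 + p_m*0.000000 + p_d*0.000000] = 0.000000
  V(0,+0) = exp(-r*dt) * [p_u*0.000000 + p_m*0.033640 + p_d*0.326571] = 0.073762


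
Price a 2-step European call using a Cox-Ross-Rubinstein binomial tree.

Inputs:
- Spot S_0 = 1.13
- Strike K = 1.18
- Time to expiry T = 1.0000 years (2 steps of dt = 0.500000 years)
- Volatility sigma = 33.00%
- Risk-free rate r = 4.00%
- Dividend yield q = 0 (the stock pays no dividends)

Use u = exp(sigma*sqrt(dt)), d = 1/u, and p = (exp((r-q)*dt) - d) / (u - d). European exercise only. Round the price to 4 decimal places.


dt = T/N = 0.500000
u = exp(sigma*sqrt(dt)) = 1.262817; d = 1/u = 0.791880
p = (exp((r-q)*dt) - d) / (u - d) = 0.484823
Discount per step: exp(-r*dt) = 0.980199
Stock lattice S(k, i) with i counting down-moves:
  k=0: S(0,0) = 1.1300
  k=1: S(1,0) = 1.4270; S(1,1) = 0.8948
  k=2: S(2,0) = 1.8020; S(2,1) = 1.1300; S(2,2) = 0.7086
Terminal payoffs V(N, i) = max(S_T - K, 0):
  V(2,0) = 0.622020; V(2,1) = 0.000000; V(2,2) = 0.000000
Backward induction: V(k, i) = exp(-r*dt) * [p * V(k+1, i) + (1-p) * V(k+1, i+1)].
  V(1,0) = exp(-r*dt) * [p*0.622020 + (1-p)*0.000000] = 0.295598
  V(1,1) = exp(-r*dt) * [p*0.000000 + (1-p)*0.000000] = 0.000000
  V(0,0) = exp(-r*dt) * [p*0.295598 + (1-p)*0.000000] = 0.140475

Answer: Price = V(0,0) = 0.1405


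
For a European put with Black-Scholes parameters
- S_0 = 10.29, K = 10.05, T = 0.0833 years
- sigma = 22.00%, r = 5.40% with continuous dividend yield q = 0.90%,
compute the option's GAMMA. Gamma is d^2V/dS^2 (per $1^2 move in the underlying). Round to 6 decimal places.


Answer: Gamma = 0.548255

Derivation:
d1 = 0.4624599269; d2 = 0.3989641002
phi(d1) = 0.3584833279; exp(-qT) = 0.9992505810; exp(-rT) = 0.9955119017
Gamma = exp(-qT) * phi(d1) / (S * sigma * sqrt(T)) = 0.9992505810 * 0.3584833279 / (10.2900 * 0.2200 * 0.2886173938) = 0.548255


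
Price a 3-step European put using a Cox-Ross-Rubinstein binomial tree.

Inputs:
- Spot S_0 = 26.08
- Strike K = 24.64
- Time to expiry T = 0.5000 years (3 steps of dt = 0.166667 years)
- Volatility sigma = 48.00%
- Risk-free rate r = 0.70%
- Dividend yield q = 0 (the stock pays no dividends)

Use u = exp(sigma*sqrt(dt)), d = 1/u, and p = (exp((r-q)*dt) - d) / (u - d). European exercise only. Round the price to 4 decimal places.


Answer: Price = V(0,0) = 2.9406

Derivation:
dt = T/N = 0.166667
u = exp(sigma*sqrt(dt)) = 1.216477; d = 1/u = 0.822046
p = (exp((r-q)*dt) - d) / (u - d) = 0.454126
Discount per step: exp(-r*dt) = 0.998834
Stock lattice S(k, i) with i counting down-moves:
  k=0: S(0,0) = 26.0800
  k=1: S(1,0) = 31.7257; S(1,1) = 21.4390
  k=2: S(2,0) = 38.5936; S(2,1) = 26.0800; S(2,2) = 17.6238
  k=3: S(3,0) = 46.9483; S(3,1) = 31.7257; S(3,2) = 21.4390; S(3,3) = 14.4876
Terminal payoffs V(N, i) = max(K - S_T, 0):
  V(3,0) = 0.000000; V(3,1) = 0.000000; V(3,2) = 3.201046; V(3,3) = 10.152428
Backward induction: V(k, i) = exp(-r*dt) * [p * V(k+1, i) + (1-p) * V(k+1, i+1)].
  V(2,0) = exp(-r*dt) * [p*0.000000 + (1-p)*0.000000] = 0.000000
  V(2,1) = exp(-r*dt) * [p*0.000000 + (1-p)*3.201046] = 1.745330
  V(2,2) = exp(-r*dt) * [p*3.201046 + (1-p)*10.152428] = 6.987468
  V(1,0) = exp(-r*dt) * [p*0.000000 + (1-p)*1.745330] = 0.951620
  V(1,1) = exp(-r*dt) * [p*1.745330 + (1-p)*6.987468] = 4.601506
  V(0,0) = exp(-r*dt) * [p*0.951620 + (1-p)*4.601506] = 2.940565


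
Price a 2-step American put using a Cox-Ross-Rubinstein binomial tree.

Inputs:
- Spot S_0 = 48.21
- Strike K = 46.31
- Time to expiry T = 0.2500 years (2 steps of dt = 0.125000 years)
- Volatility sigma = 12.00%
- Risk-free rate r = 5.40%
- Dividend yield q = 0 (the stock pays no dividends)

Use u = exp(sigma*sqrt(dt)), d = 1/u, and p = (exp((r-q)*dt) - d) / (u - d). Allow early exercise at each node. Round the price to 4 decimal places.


dt = T/N = 0.125000
u = exp(sigma*sqrt(dt)) = 1.043339; d = 1/u = 0.958461
p = (exp((r-q)*dt) - d) / (u - d) = 0.569190
Discount per step: exp(-r*dt) = 0.993273
Stock lattice S(k, i) with i counting down-moves:
  k=0: S(0,0) = 48.2100
  k=1: S(1,0) = 50.2994; S(1,1) = 46.2074
  k=2: S(2,0) = 52.4793; S(2,1) = 48.2100; S(2,2) = 44.2880
Terminal payoffs V(N, i) = max(K - S_T, 0):
  V(2,0) = 0.000000; V(2,1) = 0.000000; V(2,2) = 2.022005
Backward induction: V(k, i) = exp(-r*dt) * [p * V(k+1, i) + (1-p) * V(k+1, i+1)]; then take max(V_cont, immediate exercise) for American.
  V(1,0) = exp(-r*dt) * [p*0.000000 + (1-p)*0.000000] = 0.000000; exercise = 0.000000; V(1,0) = max -> 0.000000
  V(1,1) = exp(-r*dt) * [p*0.000000 + (1-p)*2.022005] = 0.865240; exercise = 0.102595; V(1,1) = max -> 0.865240
  V(0,0) = exp(-r*dt) * [p*0.000000 + (1-p)*0.865240] = 0.370247; exercise = 0.000000; V(0,0) = max -> 0.370247

Answer: Price = V(0,0) = 0.3702


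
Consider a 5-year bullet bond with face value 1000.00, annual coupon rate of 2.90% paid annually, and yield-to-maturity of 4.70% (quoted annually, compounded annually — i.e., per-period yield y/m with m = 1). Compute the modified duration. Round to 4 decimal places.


Answer: Modified duration = 4.5010

Derivation:
Coupon per period c = face * coupon_rate / m = 29.000000
Periods per year m = 1; per-period yield y/m = 0.047000
Number of cashflows N = 5
Cashflows (t years, CF_t, discount factor 1/(1+y/m)^(m*t), PV):
  t = 1.0000: CF_t = 29.000000, DF = 0.955110, PV = 27.698185
  t = 2.0000: CF_t = 29.000000, DF = 0.912235, PV = 26.454809
  t = 3.0000: CF_t = 29.000000, DF = 0.871284, PV = 25.267249
  t = 4.0000: CF_t = 29.000000, DF = 0.832172, PV = 24.132998
  t = 5.0000: CF_t = 1029.000000, DF = 0.794816, PV = 817.865646
Price P = sum_t PV_t = 921.418887
First compute Macaulay numerator sum_t t * PV_t:
  t * PV_t at t = 1.0000: 27.698185
  t * PV_t at t = 2.0000: 52.909619
  t * PV_t at t = 3.0000: 75.801746
  t * PV_t at t = 4.0000: 96.531991
  t * PV_t at t = 5.0000: 4089.328231
Macaulay duration D = 4342.269771 / 921.418887 = 4.712590
Modified duration = D / (1 + y/m) = 4.712590 / (1 + 0.047000) = 4.501041


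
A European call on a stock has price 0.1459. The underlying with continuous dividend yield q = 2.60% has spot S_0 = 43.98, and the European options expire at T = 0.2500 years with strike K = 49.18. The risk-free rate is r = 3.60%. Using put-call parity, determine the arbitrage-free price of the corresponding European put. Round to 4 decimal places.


Answer: Put price = 5.1902

Derivation:
Put-call parity: C - P = S_0 * exp(-qT) - K * exp(-rT).
S_0 * exp(-qT) = 43.9800 * 0.99352108 = 43.69505707
K * exp(-rT) = 49.1800 * 0.99104038 = 48.73936583
P = C - S*exp(-qT) + K*exp(-rT)
P = 0.1459 - 43.69505707 + 48.73936583 = 5.1902


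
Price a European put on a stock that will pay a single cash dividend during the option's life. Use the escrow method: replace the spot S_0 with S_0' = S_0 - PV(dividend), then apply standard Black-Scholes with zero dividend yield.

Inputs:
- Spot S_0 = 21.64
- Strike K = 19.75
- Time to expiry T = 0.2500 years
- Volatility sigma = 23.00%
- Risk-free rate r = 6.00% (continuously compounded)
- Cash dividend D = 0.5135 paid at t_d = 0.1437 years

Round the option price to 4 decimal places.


Answer: Price = 0.3228

Derivation:
PV(D) = D * exp(-r * t_d) = 0.5135 * 0.99141506 = 0.50909163
S_0' = S_0 - PV(D) = 21.6400 - 0.50909163 = 21.13090837
d1 = (ln(S_0'/K) + (r + sigma^2/2)*T) / (sigma*sqrt(T)) = 0.77561590
d2 = d1 - sigma*sqrt(T) = 0.66061590
exp(-rT) = 0.98511194
N(-d1) = 0.21898790; N(-d2) = 0.25442933
P = K * exp(-rT) * N(-d2) - S_0' * N(-d1) = 19.7500 * 0.98511194 * 0.25442933 - 21.13090837 * 0.21898790 = 0.3228


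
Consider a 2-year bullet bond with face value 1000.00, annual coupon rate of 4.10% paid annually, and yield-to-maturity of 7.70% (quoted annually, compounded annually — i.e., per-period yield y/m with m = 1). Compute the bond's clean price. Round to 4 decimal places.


Answer: Price = 935.5374

Derivation:
Coupon per period c = face * coupon_rate / m = 41.000000
Periods per year m = 1; per-period yield y/m = 0.077000
Number of cashflows N = 2
Cashflows (t years, CF_t, discount factor 1/(1+y/m)^(m*t), PV):
  t = 1.0000: CF_t = 41.000000, DF = 0.928505, PV = 38.068709
  t = 2.0000: CF_t = 1041.000000, DF = 0.862122, PV = 897.468724
Price P = sum_t PV_t = 935.537434


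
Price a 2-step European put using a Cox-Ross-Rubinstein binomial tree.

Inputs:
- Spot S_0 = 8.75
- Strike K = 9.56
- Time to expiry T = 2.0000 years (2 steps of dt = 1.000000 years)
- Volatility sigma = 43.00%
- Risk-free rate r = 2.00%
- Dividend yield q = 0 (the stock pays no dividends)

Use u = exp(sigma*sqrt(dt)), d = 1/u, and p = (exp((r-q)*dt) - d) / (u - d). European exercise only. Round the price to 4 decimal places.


dt = T/N = 1.000000
u = exp(sigma*sqrt(dt)) = 1.537258; d = 1/u = 0.650509
p = (exp((r-q)*dt) - d) / (u - d) = 0.416908
Discount per step: exp(-r*dt) = 0.980199
Stock lattice S(k, i) with i counting down-moves:
  k=0: S(0,0) = 8.7500
  k=1: S(1,0) = 13.4510; S(1,1) = 5.6920
  k=2: S(2,0) = 20.6777; S(2,1) = 8.7500; S(2,2) = 3.7027
Terminal payoffs V(N, i) = max(K - S_T, 0):
  V(2,0) = 0.000000; V(2,1) = 0.810000; V(2,2) = 5.857332
Backward induction: V(k, i) = exp(-r*dt) * [p * V(k+1, i) + (1-p) * V(k+1, i+1)].
  V(1,0) = exp(-r*dt) * [p*0.000000 + (1-p)*0.810000] = 0.462953
  V(1,1) = exp(-r*dt) * [p*0.810000 + (1-p)*5.857332] = 3.678745
  V(0,0) = exp(-r*dt) * [p*0.462953 + (1-p)*3.678745] = 2.291760

Answer: Price = V(0,0) = 2.2918


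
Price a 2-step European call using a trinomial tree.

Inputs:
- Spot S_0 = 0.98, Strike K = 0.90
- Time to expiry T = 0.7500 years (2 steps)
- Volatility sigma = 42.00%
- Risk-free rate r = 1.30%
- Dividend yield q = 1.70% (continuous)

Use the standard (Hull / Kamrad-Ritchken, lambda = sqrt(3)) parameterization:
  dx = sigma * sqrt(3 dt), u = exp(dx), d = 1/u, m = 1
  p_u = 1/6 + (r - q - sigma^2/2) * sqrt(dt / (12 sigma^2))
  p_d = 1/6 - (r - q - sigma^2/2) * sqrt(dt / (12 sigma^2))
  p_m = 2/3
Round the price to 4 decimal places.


Answer: Price = V(0,0) = 0.1698

Derivation:
dt = T/N = 0.375000; dx = sigma*sqrt(3*dt) = 0.445477
u = exp(dx) = 1.561235; d = 1/u = 0.640519
p_u = 0.127860, p_m = 0.666667, p_d = 0.205473
Discount per step: exp(-r*dt) = 0.995137
Stock lattice S(k, j) with j the centered position index:
  k=0: S(0,+0) = 0.9800
  k=1: S(1,-1) = 0.6277; S(1,+0) = 0.9800; S(1,+1) = 1.5300
  k=2: S(2,-2) = 0.4021; S(2,-1) = 0.6277; S(2,+0) = 0.9800; S(2,+1) = 1.5300; S(2,+2) = 2.3887
Terminal payoffs V(N, j) = max(S_T - K, 0):
  V(2,-2) = 0.000000; V(2,-1) = 0.000000; V(2,+0) = 0.080000; V(2,+1) = 0.630010; V(2,+2) = 1.488706
Backward induction: V(k, j) = exp(-r*dt) * [p_u * V(k+1, j+1) + p_m * V(k+1, j) + p_d * V(k+1, j-1)]
  V(1,-1) = exp(-r*dt) * [p_u*0.080000 + p_m*0.000000 + p_d*0.000000] = 0.010179
  V(1,+0) = exp(-r*dt) * [p_u*0.630010 + p_m*0.080000 + p_d*0.000000] = 0.133235
  V(1,+1) = exp(-r*dt) * [p_u*1.488706 + p_m*0.630010 + p_d*0.080000] = 0.623743
  V(0,+0) = exp(-r*dt) * [p_u*0.623743 + p_m*0.133235 + p_d*0.010179] = 0.169837


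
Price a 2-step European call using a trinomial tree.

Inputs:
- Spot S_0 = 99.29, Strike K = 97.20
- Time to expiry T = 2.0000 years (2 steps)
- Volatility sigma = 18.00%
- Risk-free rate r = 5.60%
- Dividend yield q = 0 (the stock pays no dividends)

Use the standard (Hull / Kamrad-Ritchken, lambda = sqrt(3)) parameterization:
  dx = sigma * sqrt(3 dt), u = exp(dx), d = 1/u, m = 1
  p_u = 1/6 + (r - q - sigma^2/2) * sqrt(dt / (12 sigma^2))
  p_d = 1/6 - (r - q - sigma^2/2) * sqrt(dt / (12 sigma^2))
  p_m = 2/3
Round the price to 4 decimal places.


Answer: Price = V(0,0) = 15.6551

Derivation:
dt = T/N = 1.000000; dx = sigma*sqrt(3*dt) = 0.311769
u = exp(dx) = 1.365839; d = 1/u = 0.732151
p_u = 0.230496, p_m = 0.666667, p_d = 0.102837
Discount per step: exp(-r*dt) = 0.945539
Stock lattice S(k, j) with j the centered position index:
  k=0: S(0,+0) = 99.2900
  k=1: S(1,-1) = 72.6952; S(1,+0) = 99.2900; S(1,+1) = 135.6142
  k=2: S(2,-2) = 53.2238; S(2,-1) = 72.6952; S(2,+0) = 99.2900; S(2,+1) = 135.6142; S(2,+2) = 185.2272
Terminal payoffs V(N, j) = max(S_T - K, 0):
  V(2,-2) = 0.000000; V(2,-1) = 0.000000; V(2,+0) = 2.090000; V(2,+1) = 38.414189; V(2,+2) = 88.027195
Backward induction: V(k, j) = exp(-r*dt) * [p_u * V(k+1, j+1) + p_m * V(k+1, j) + p_d * V(k+1, j-1)]
  V(1,-1) = exp(-r*dt) * [p_u*2.090000 + p_m*0.000000 + p_d*0.000000] = 0.455501
  V(1,+0) = exp(-r*dt) * [p_u*38.414189 + p_m*2.090000 + p_d*0.000000] = 9.689552
  V(1,+1) = exp(-r*dt) * [p_u*88.027195 + p_m*38.414189 + p_d*2.090000] = 43.602876
  V(0,+0) = exp(-r*dt) * [p_u*43.602876 + p_m*9.689552 + p_d*0.455501] = 15.655131


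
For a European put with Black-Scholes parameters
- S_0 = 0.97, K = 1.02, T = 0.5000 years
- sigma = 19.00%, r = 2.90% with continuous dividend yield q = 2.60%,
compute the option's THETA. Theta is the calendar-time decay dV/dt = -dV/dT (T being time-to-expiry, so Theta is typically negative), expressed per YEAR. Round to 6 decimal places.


d1 = -0.2957703720; d2 = -0.4301206604
phi(d1) = 0.3818686454; exp(-qT) = 0.9870841350; exp(-rT) = 0.9856046187
Theta = -S*exp(-qT)*phi(d1)*sigma/(2*sqrt(T)) + r*K*exp(-rT)*N(-d2) - q*S*exp(-qT)*N(-d1)
N(-d1) = 0.6162972745; N(-d2) = 0.6664460641; sqrt(T) = 0.7071067812
Term 1 = -0.9700 * 0.9870841350 * 0.3818686454 * 0.1900 / (2 * 0.7071067812) = -0.0491222793
Term 2 = 0.0290 * 1.0200 * 0.9856046187 * 0.6664460641 = 0.0194296916
Term 3 = -0.0260 * 0.9700 * 0.9870841350 * 0.6162972745 = -0.0153422658
Theta = -0.0491222793 + (0.0194296916) + (-0.0153422658) = -0.045035

Answer: Theta = -0.045035


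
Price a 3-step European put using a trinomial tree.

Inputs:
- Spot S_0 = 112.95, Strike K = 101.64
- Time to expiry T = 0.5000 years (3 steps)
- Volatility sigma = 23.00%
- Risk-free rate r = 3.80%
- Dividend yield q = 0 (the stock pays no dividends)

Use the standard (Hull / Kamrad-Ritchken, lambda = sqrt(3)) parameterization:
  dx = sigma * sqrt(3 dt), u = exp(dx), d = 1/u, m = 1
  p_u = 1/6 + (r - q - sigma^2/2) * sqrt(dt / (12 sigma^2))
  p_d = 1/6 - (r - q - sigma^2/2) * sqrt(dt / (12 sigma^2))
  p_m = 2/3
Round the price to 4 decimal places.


Answer: Price = V(0,0) = 2.4094

Derivation:
dt = T/N = 0.166667; dx = sigma*sqrt(3*dt) = 0.162635
u = exp(dx) = 1.176607; d = 1/u = 0.849902
p_u = 0.172585, p_m = 0.666667, p_d = 0.160748
Discount per step: exp(-r*dt) = 0.993687
Stock lattice S(k, j) with j the centered position index:
  k=0: S(0,+0) = 112.9500
  k=1: S(1,-1) = 95.9964; S(1,+0) = 112.9500; S(1,+1) = 132.8977
  k=2: S(2,-2) = 81.5875; S(2,-1) = 95.9964; S(2,+0) = 112.9500; S(2,+1) = 132.8977; S(2,+2) = 156.3683
  k=3: S(3,-3) = 69.3414; S(3,-2) = 81.5875; S(3,-1) = 95.9964; S(3,+0) = 112.9500; S(3,+1) = 132.8977; S(3,+2) = 156.3683; S(3,+3) = 183.9840
Terminal payoffs V(N, j) = max(K - S_T, 0):
  V(3,-3) = 32.298639; V(3,-2) = 20.052495; V(3,-1) = 5.643601; V(3,+0) = 0.000000; V(3,+1) = 0.000000; V(3,+2) = 0.000000; V(3,+3) = 0.000000
Backward induction: V(k, j) = exp(-r*dt) * [p_u * V(k+1, j+1) + p_m * V(k+1, j) + p_d * V(k+1, j-1)]
  V(2,-2) = exp(-r*dt) * [p_u*5.643601 + p_m*20.052495 + p_d*32.298639] = 19.410961
  V(2,-1) = exp(-r*dt) * [p_u*0.000000 + p_m*5.643601 + p_d*20.052495] = 6.941705
  V(2,+0) = exp(-r*dt) * [p_u*0.000000 + p_m*0.000000 + p_d*5.643601] = 0.901473
  V(2,+1) = exp(-r*dt) * [p_u*0.000000 + p_m*0.000000 + p_d*0.000000] = 0.000000
  V(2,+2) = exp(-r*dt) * [p_u*0.000000 + p_m*0.000000 + p_d*0.000000] = 0.000000
  V(1,-1) = exp(-r*dt) * [p_u*0.901473 + p_m*6.941705 + p_d*19.410961] = 7.853768
  V(1,+0) = exp(-r*dt) * [p_u*0.000000 + p_m*0.901473 + p_d*6.941705] = 1.706011
  V(1,+1) = exp(-r*dt) * [p_u*0.000000 + p_m*0.000000 + p_d*0.901473] = 0.143996
  V(0,+0) = exp(-r*dt) * [p_u*0.143996 + p_m*1.706011 + p_d*7.853768] = 2.409366


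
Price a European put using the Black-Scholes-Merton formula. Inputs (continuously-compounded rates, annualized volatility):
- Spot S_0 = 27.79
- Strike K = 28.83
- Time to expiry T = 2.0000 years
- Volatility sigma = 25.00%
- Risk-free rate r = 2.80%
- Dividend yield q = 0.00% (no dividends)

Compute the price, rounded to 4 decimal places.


Answer: Price = 3.6028

Derivation:
d1 = (ln(S/K) + (r - q + 0.5*sigma^2) * T) / (sigma * sqrt(T)) = 0.23125144
d2 = d1 - sigma * sqrt(T) = -0.12230195
exp(-rT) = 0.94553914; exp(-qT) = 1.00000000
P = K * exp(-rT) * N(-d2) - S_0 * exp(-qT) * N(-d1)
N(-d1) = 0.40855973; N(-d2) = 0.54867005
P = 28.8300 * 0.94553914 * 0.54867005 - 27.7900 * 1.00000000 * 0.40855973 = 3.6028


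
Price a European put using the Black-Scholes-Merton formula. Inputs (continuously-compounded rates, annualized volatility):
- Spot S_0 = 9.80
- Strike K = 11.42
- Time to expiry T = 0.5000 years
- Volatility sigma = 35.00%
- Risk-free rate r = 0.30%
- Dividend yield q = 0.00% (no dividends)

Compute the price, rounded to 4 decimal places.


Answer: Price = 2.0338

Derivation:
d1 = (ln(S/K) + (r - q + 0.5*sigma^2) * T) / (sigma * sqrt(T)) = -0.48834337
d2 = d1 - sigma * sqrt(T) = -0.73583075
exp(-rT) = 0.99850112; exp(-qT) = 1.00000000
P = K * exp(-rT) * N(-d2) - S_0 * exp(-qT) * N(-d1)
N(-d1) = 0.68734668; N(-d2) = 0.76908315
P = 11.4200 * 0.99850112 * 0.76908315 - 9.8000 * 1.00000000 * 0.68734668 = 2.0338


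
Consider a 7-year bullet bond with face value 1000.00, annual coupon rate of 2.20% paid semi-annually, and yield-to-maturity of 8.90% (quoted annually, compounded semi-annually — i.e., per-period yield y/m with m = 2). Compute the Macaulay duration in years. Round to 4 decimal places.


Coupon per period c = face * coupon_rate / m = 11.000000
Periods per year m = 2; per-period yield y/m = 0.044500
Number of cashflows N = 14
Cashflows (t years, CF_t, discount factor 1/(1+y/m)^(m*t), PV):
  t = 0.5000: CF_t = 11.000000, DF = 0.957396, PV = 10.531355
  t = 1.0000: CF_t = 11.000000, DF = 0.916607, PV = 10.082676
  t = 1.5000: CF_t = 11.000000, DF = 0.877556, PV = 9.653112
  t = 2.0000: CF_t = 11.000000, DF = 0.840168, PV = 9.241850
  t = 2.5000: CF_t = 11.000000, DF = 0.804374, PV = 8.848109
  t = 3.0000: CF_t = 11.000000, DF = 0.770104, PV = 8.471143
  t = 3.5000: CF_t = 11.000000, DF = 0.737294, PV = 8.110238
  t = 4.0000: CF_t = 11.000000, DF = 0.705883, PV = 7.764708
  t = 4.5000: CF_t = 11.000000, DF = 0.675809, PV = 7.433900
  t = 5.0000: CF_t = 11.000000, DF = 0.647017, PV = 7.117185
  t = 5.5000: CF_t = 11.000000, DF = 0.619451, PV = 6.813963
  t = 6.0000: CF_t = 11.000000, DF = 0.593060, PV = 6.523661
  t = 6.5000: CF_t = 11.000000, DF = 0.567793, PV = 6.245726
  t = 7.0000: CF_t = 1011.000000, DF = 0.543603, PV = 549.582550
Price P = sum_t PV_t = 656.420174
Macaulay numerator sum_t t * PV_t:
  t * PV_t at t = 0.5000: 5.265677
  t * PV_t at t = 1.0000: 10.082676
  t * PV_t at t = 1.5000: 14.479668
  t * PV_t at t = 2.0000: 18.483700
  t * PV_t at t = 2.5000: 22.120272
  t * PV_t at t = 3.0000: 25.413429
  t * PV_t at t = 3.5000: 28.385831
  t * PV_t at t = 4.0000: 31.058832
  t * PV_t at t = 4.5000: 33.452548
  t * PV_t at t = 5.0000: 35.585924
  t * PV_t at t = 5.5000: 37.476799
  t * PV_t at t = 6.0000: 39.141963
  t * PV_t at t = 6.5000: 40.597217
  t * PV_t at t = 7.0000: 3847.077853
Macaulay duration D = (sum_t t * PV_t) / P = 4188.622390 / 656.420174 = 6.381008

Answer: Macaulay duration = 6.3810 years
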